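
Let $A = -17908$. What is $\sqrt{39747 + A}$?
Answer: $\sqrt{21839} \approx 147.78$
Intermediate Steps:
$\sqrt{39747 + A} = \sqrt{39747 - 17908} = \sqrt{21839}$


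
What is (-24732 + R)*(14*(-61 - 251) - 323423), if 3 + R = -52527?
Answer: 25325788242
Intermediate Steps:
R = -52530 (R = -3 - 52527 = -52530)
(-24732 + R)*(14*(-61 - 251) - 323423) = (-24732 - 52530)*(14*(-61 - 251) - 323423) = -77262*(14*(-312) - 323423) = -77262*(-4368 - 323423) = -77262*(-327791) = 25325788242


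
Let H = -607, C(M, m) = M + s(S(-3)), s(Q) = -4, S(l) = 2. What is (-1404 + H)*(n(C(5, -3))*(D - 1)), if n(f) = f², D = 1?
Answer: 0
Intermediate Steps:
C(M, m) = -4 + M (C(M, m) = M - 4 = -4 + M)
(-1404 + H)*(n(C(5, -3))*(D - 1)) = (-1404 - 607)*((-4 + 5)²*(1 - 1)) = -2011*1²*0 = -2011*0 = 0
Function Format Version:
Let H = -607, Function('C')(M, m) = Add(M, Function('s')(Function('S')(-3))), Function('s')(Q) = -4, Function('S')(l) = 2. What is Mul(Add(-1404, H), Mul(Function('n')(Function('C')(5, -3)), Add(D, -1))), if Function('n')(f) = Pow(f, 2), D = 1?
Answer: 0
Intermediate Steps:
Function('C')(M, m) = Add(-4, M) (Function('C')(M, m) = Add(M, -4) = Add(-4, M))
Mul(Add(-1404, H), Mul(Function('n')(Function('C')(5, -3)), Add(D, -1))) = Mul(Add(-1404, -607), Mul(Pow(Add(-4, 5), 2), Add(1, -1))) = Mul(-2011, Mul(Pow(1, 2), 0)) = Mul(-2011, Mul(1, 0)) = Mul(-2011, 0) = 0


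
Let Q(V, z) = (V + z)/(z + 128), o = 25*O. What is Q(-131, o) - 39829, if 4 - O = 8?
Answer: -159349/4 ≈ -39837.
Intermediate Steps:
O = -4 (O = 4 - 1*8 = 4 - 8 = -4)
o = -100 (o = 25*(-4) = -100)
Q(V, z) = (V + z)/(128 + z)
Q(-131, o) - 39829 = (-131 - 100)/(128 - 100) - 39829 = -231/28 - 39829 = (1/28)*(-231) - 39829 = -33/4 - 39829 = -159349/4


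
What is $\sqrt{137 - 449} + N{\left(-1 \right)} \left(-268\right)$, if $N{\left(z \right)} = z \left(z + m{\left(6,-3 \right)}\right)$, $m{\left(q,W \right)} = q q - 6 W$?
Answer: $14204 + 2 i \sqrt{78} \approx 14204.0 + 17.664 i$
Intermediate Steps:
$m{\left(q,W \right)} = q^{2} - 6 W$
$N{\left(z \right)} = z \left(54 + z\right)$ ($N{\left(z \right)} = z \left(z - \left(-18 - 6^{2}\right)\right) = z \left(z + \left(36 + 18\right)\right) = z \left(z + 54\right) = z \left(54 + z\right)$)
$\sqrt{137 - 449} + N{\left(-1 \right)} \left(-268\right) = \sqrt{137 - 449} + - (54 - 1) \left(-268\right) = \sqrt{-312} + \left(-1\right) 53 \left(-268\right) = 2 i \sqrt{78} - -14204 = 2 i \sqrt{78} + 14204 = 14204 + 2 i \sqrt{78}$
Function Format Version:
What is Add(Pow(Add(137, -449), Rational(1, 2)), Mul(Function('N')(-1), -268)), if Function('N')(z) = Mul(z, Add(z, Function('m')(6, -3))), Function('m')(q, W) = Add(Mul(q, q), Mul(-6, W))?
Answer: Add(14204, Mul(2, I, Pow(78, Rational(1, 2)))) ≈ Add(14204., Mul(17.664, I))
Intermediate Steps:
Function('m')(q, W) = Add(Pow(q, 2), Mul(-6, W))
Function('N')(z) = Mul(z, Add(54, z)) (Function('N')(z) = Mul(z, Add(z, Add(Pow(6, 2), Mul(-6, -3)))) = Mul(z, Add(z, Add(36, 18))) = Mul(z, Add(z, 54)) = Mul(z, Add(54, z)))
Add(Pow(Add(137, -449), Rational(1, 2)), Mul(Function('N')(-1), -268)) = Add(Pow(Add(137, -449), Rational(1, 2)), Mul(Mul(-1, Add(54, -1)), -268)) = Add(Pow(-312, Rational(1, 2)), Mul(Mul(-1, 53), -268)) = Add(Mul(2, I, Pow(78, Rational(1, 2))), Mul(-53, -268)) = Add(Mul(2, I, Pow(78, Rational(1, 2))), 14204) = Add(14204, Mul(2, I, Pow(78, Rational(1, 2))))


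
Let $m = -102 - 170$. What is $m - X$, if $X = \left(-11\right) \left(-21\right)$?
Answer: $-503$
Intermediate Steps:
$m = -272$
$X = 231$
$m - X = -272 - 231 = -503$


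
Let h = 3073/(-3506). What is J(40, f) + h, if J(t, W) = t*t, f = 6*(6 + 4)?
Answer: 5606527/3506 ≈ 1599.1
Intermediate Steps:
f = 60 (f = 6*10 = 60)
J(t, W) = t**2
h = -3073/3506 (h = 3073*(-1/3506) = -3073/3506 ≈ -0.87650)
J(40, f) + h = 40**2 - 3073/3506 = 1600 - 3073/3506 = 5606527/3506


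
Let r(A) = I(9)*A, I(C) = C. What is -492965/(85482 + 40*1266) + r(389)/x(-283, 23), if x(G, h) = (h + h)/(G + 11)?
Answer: -64823922787/3130806 ≈ -20705.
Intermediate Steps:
x(G, h) = 2*h/(11 + G) (x(G, h) = (2*h)/(11 + G) = 2*h/(11 + G))
r(A) = 9*A
-492965/(85482 + 40*1266) + r(389)/x(-283, 23) = -492965/(85482 + 40*1266) + (9*389)/((2*23/(11 - 283))) = -492965/(85482 + 50640) + 3501/((2*23/(-272))) = -492965/136122 + 3501/((2*23*(-1/272))) = -492965*1/136122 + 3501/(-23/136) = -492965/136122 + 3501*(-136/23) = -492965/136122 - 476136/23 = -64823922787/3130806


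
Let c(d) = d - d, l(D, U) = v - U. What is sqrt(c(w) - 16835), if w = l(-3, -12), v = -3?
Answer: I*sqrt(16835) ≈ 129.75*I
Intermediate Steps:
l(D, U) = -3 - U
w = 9 (w = -3 - 1*(-12) = -3 + 12 = 9)
c(d) = 0
sqrt(c(w) - 16835) = sqrt(0 - 16835) = sqrt(-16835) = I*sqrt(16835)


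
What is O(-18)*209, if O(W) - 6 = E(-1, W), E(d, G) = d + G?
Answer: -2717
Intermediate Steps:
E(d, G) = G + d
O(W) = 5 + W (O(W) = 6 + (W - 1) = 6 + (-1 + W) = 5 + W)
O(-18)*209 = (5 - 18)*209 = -13*209 = -2717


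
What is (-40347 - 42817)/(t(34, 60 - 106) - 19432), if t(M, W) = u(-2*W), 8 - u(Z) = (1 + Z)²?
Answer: 83164/28073 ≈ 2.9624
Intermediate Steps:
u(Z) = 8 - (1 + Z)²
t(M, W) = 8 - (1 - 2*W)²
(-40347 - 42817)/(t(34, 60 - 106) - 19432) = (-40347 - 42817)/((8 - (-1 + 2*(60 - 106))²) - 19432) = -83164/((8 - (-1 + 2*(-46))²) - 19432) = -83164/((8 - (-1 - 92)²) - 19432) = -83164/((8 - 1*(-93)²) - 19432) = -83164/((8 - 1*8649) - 19432) = -83164/((8 - 8649) - 19432) = -83164/(-8641 - 19432) = -83164/(-28073) = -83164*(-1/28073) = 83164/28073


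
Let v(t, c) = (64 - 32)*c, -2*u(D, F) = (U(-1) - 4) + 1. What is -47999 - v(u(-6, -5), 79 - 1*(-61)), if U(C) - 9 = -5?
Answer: -52479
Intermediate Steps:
U(C) = 4 (U(C) = 9 - 5 = 4)
u(D, F) = -½ (u(D, F) = -((4 - 4) + 1)/2 = -(0 + 1)/2 = -½*1 = -½)
v(t, c) = 32*c
-47999 - v(u(-6, -5), 79 - 1*(-61)) = -47999 - 32*(79 - 1*(-61)) = -47999 - 32*(79 + 61) = -47999 - 32*140 = -47999 - 1*4480 = -47999 - 4480 = -52479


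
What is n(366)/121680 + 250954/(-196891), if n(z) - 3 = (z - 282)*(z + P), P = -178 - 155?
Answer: -1999314013/1597179792 ≈ -1.2518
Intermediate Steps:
P = -333
n(z) = 3 + (-333 + z)*(-282 + z) (n(z) = 3 + (z - 282)*(z - 333) = 3 + (-282 + z)*(-333 + z) = 3 + (-333 + z)*(-282 + z))
n(366)/121680 + 250954/(-196891) = (93909 + 366² - 615*366)/121680 + 250954/(-196891) = (93909 + 133956 - 225090)*(1/121680) + 250954*(-1/196891) = 2775*(1/121680) - 250954/196891 = 185/8112 - 250954/196891 = -1999314013/1597179792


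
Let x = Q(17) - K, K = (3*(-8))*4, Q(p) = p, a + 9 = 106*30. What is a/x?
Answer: 3171/113 ≈ 28.062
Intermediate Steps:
a = 3171 (a = -9 + 106*30 = -9 + 3180 = 3171)
K = -96 (K = -24*4 = -96)
x = 113 (x = 17 - 1*(-96) = 17 + 96 = 113)
a/x = 3171/113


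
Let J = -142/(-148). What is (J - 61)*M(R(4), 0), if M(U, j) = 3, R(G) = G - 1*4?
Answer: -13329/74 ≈ -180.12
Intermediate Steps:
R(G) = -4 + G (R(G) = G - 4 = -4 + G)
J = 71/74 (J = -142*(-1/148) = 71/74 ≈ 0.95946)
(J - 61)*M(R(4), 0) = (71/74 - 61)*3 = -4443/74*3 = -13329/74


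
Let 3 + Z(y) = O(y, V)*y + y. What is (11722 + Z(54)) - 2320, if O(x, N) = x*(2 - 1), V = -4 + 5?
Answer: 12369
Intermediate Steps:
V = 1
O(x, N) = x (O(x, N) = x*1 = x)
Z(y) = -3 + y + y**2 (Z(y) = -3 + (y*y + y) = -3 + (y**2 + y) = -3 + (y + y**2) = -3 + y + y**2)
(11722 + Z(54)) - 2320 = (11722 + (-3 + 54 + 54**2)) - 2320 = (11722 + (-3 + 54 + 2916)) - 2320 = (11722 + 2967) - 2320 = 14689 - 2320 = 12369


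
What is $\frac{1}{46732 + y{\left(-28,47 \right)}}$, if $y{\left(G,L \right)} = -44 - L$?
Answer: $\frac{1}{46641} \approx 2.144 \cdot 10^{-5}$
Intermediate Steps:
$\frac{1}{46732 + y{\left(-28,47 \right)}} = \frac{1}{46732 - 91} = \frac{1}{46641}$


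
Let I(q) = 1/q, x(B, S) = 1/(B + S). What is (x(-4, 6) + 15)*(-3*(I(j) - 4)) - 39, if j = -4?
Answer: 1269/8 ≈ 158.63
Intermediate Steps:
I(q) = 1/q
(x(-4, 6) + 15)*(-3*(I(j) - 4)) - 39 = (1/(-4 + 6) + 15)*(-3*(1/(-4) - 4)) - 39 = (1/2 + 15)*(-3*(-¼ - 4)) - 39 = (½ + 15)*(-3*(-17/4)) - 39 = (31/2)*(51/4) - 39 = 1581/8 - 39 = 1269/8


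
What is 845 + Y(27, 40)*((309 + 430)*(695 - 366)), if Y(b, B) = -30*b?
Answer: -196935265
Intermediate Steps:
845 + Y(27, 40)*((309 + 430)*(695 - 366)) = 845 + (-30*27)*((309 + 430)*(695 - 366)) = 845 - 598590*329 = 845 - 810*243131 = 845 - 196936110 = -196935265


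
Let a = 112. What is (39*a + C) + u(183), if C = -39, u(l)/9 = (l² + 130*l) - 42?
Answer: 519462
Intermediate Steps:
u(l) = -378 + 9*l² + 1170*l (u(l) = 9*((l² + 130*l) - 42) = 9*(-42 + l² + 130*l) = -378 + 9*l² + 1170*l)
(39*a + C) + u(183) = (39*112 - 39) + (-378 + 9*183² + 1170*183) = (4368 - 39) + (-378 + 9*33489 + 214110) = 4329 + (-378 + 301401 + 214110) = 4329 + 515133 = 519462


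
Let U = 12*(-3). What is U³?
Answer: -46656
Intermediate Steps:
U = -36
U³ = (-36)³ = -46656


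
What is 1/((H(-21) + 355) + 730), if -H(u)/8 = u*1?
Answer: 1/1253 ≈ 0.00079808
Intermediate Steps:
H(u) = -8*u
1/((H(-21) + 355) + 730) = 1/((-8*(-21) + 355) + 730) = 1/((168 + 355) + 730) = 1/(523 + 730) = 1/1253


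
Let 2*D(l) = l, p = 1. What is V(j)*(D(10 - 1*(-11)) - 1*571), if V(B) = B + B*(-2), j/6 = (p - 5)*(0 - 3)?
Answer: 40356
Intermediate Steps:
D(l) = l/2
j = 72 (j = 6*((1 - 5)*(0 - 3)) = 6*(-4*(-3)) = 6*12 = 72)
V(B) = -B (V(B) = B - 2*B = -B)
V(j)*(D(10 - 1*(-11)) - 1*571) = (-1*72)*((10 - 1*(-11))/2 - 1*571) = -72*((10 + 11)/2 - 571) = -72*((1/2)*21 - 571) = -72*(21/2 - 571) = -72*(-1121/2) = 40356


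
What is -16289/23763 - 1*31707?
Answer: -753469730/23763 ≈ -31708.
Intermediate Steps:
-16289/23763 - 1*31707 = -16289*1/23763 - 31707 = -16289/23763 - 31707 = -753469730/23763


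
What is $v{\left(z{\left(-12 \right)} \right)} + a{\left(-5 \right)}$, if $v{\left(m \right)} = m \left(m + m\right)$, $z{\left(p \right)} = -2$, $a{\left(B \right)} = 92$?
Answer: $100$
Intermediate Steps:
$v{\left(m \right)} = 2 m^{2}$ ($v{\left(m \right)} = m 2 m = 2 m^{2}$)
$v{\left(z{\left(-12 \right)} \right)} + a{\left(-5 \right)} = 2 \left(-2\right)^{2} + 92 = 2 \cdot 4 + 92 = 8 + 92 = 100$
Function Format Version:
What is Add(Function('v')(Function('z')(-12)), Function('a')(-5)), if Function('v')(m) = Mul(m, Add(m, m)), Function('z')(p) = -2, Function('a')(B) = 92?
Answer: 100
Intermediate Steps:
Function('v')(m) = Mul(2, Pow(m, 2)) (Function('v')(m) = Mul(m, Mul(2, m)) = Mul(2, Pow(m, 2)))
Add(Function('v')(Function('z')(-12)), Function('a')(-5)) = Add(Mul(2, Pow(-2, 2)), 92) = Add(Mul(2, 4), 92) = Add(8, 92) = 100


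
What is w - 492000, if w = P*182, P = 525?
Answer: -396450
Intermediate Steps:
w = 95550 (w = 525*182 = 95550)
w - 492000 = 95550 - 492000 = -396450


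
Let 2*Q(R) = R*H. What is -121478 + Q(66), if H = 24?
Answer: -120686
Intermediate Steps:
Q(R) = 12*R (Q(R) = (R*24)/2 = (24*R)/2 = 12*R)
-121478 + Q(66) = -121478 + 12*66 = -121478 + 792 = -120686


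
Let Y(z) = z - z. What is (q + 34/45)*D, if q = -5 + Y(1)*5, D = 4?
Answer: -764/45 ≈ -16.978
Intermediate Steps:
Y(z) = 0
q = -5 (q = -5 + 0*5 = -5 + 0 = -5)
(q + 34/45)*D = (-5 + 34/45)*4 = -191/45*4 = -764/45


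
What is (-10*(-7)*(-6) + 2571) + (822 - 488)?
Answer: 2485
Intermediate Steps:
(-10*(-7)*(-6) + 2571) + (822 - 488) = (70*(-6) + 2571) + 334 = (-420 + 2571) + 334 = 2151 + 334 = 2485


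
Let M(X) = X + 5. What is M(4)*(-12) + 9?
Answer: -99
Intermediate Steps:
M(X) = 5 + X
M(4)*(-12) + 9 = (5 + 4)*(-12) + 9 = 9*(-12) + 9 = -108 + 9 = -99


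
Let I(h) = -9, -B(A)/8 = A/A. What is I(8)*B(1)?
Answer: 72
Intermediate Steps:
B(A) = -8 (B(A) = -8*A/A = -8*1 = -8)
I(8)*B(1) = -9*(-8) = 72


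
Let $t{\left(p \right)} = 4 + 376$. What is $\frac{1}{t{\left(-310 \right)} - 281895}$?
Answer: $- \frac{1}{281515} \approx -3.5522 \cdot 10^{-6}$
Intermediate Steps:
$t{\left(p \right)} = 380$
$\frac{1}{t{\left(-310 \right)} - 281895} = \frac{1}{380 - 281895} = \frac{1}{-281515} = - \frac{1}{281515}$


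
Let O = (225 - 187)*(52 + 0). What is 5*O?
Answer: 9880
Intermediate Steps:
O = 1976 (O = 38*52 = 1976)
5*O = 5*1976 = 9880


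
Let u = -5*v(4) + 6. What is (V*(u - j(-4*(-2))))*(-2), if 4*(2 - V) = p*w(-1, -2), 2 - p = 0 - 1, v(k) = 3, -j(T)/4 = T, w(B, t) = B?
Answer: -253/2 ≈ -126.50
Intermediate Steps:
j(T) = -4*T
p = 3 (p = 2 - (0 - 1) = 2 - 1*(-1) = 2 + 1 = 3)
u = -9 (u = -5*3 + 6 = -15 + 6 = -9)
V = 11/4 (V = 2 - 3*(-1)/4 = 2 - ¼*(-3) = 2 + ¾ = 11/4 ≈ 2.7500)
(V*(u - j(-4*(-2))))*(-2) = (11*(-9 - (-4)*(-4*(-2)))/4)*(-2) = (11*(-9 - (-4)*8)/4)*(-2) = (11*(-9 - 1*(-32))/4)*(-2) = (11*(-9 + 32)/4)*(-2) = ((11/4)*23)*(-2) = (253/4)*(-2) = -253/2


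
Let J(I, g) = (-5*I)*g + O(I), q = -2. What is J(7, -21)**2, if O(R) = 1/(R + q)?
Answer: 13512976/25 ≈ 5.4052e+5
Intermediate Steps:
O(R) = 1/(-2 + R) (O(R) = 1/(R - 2) = 1/(-2 + R))
J(I, g) = 1/(-2 + I) - 5*I*g (J(I, g) = (-5*I)*g + 1/(-2 + I) = -5*I*g + 1/(-2 + I) = 1/(-2 + I) - 5*I*g)
J(7, -21)**2 = ((1 - 5*7*(-21)*(-2 + 7))/(-2 + 7))**2 = ((1 - 5*7*(-21)*5)/5)**2 = ((1 + 3675)/5)**2 = ((1/5)*3676)**2 = (3676/5)**2 = 13512976/25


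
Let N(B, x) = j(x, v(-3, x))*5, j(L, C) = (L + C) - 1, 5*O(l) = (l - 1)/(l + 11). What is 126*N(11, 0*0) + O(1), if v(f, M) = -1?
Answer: -1260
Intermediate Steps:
O(l) = (-1 + l)/(5*(11 + l)) (O(l) = ((l - 1)/(l + 11))/5 = ((-1 + l)/(11 + l))/5 = (-1 + l)/(5*(11 + l)))
j(L, C) = -1 + C + L (j(L, C) = (C + L) - 1 = -1 + C + L)
N(B, x) = -10 + 5*x (N(B, x) = (-1 - 1 + x)*5 = (-2 + x)*5 = -10 + 5*x)
126*N(11, 0*0) + O(1) = 126*(-10 + 5*(0*0)) + (-1 + 1)/(5*(11 + 1)) = 126*(-10 + 5*0) + (1/5)*0/12 = 126*(-10 + 0) + (1/5)*(1/12)*0 = 126*(-10) + 0 = -1260 + 0 = -1260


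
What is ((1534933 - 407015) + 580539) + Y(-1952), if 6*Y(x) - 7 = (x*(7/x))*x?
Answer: 10237085/6 ≈ 1.7062e+6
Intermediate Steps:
Y(x) = 7/6 + 7*x/6 (Y(x) = 7/6 + ((x*(7/x))*x)/6 = 7/6 + (7*x)/6 = 7/6 + 7*x/6)
((1534933 - 407015) + 580539) + Y(-1952) = ((1534933 - 407015) + 580539) + (7/6 + (7/6)*(-1952)) = (1127918 + 580539) + (7/6 - 6832/3) = 1708457 - 13657/6 = 10237085/6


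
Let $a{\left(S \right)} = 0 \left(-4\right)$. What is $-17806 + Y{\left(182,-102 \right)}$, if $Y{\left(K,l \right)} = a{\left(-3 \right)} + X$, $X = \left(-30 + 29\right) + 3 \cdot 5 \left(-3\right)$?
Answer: $-17852$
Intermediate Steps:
$a{\left(S \right)} = 0$
$X = -46$ ($X = -1 + 15 \left(-3\right) = -1 - 45 = -46$)
$Y{\left(K,l \right)} = -46$ ($Y{\left(K,l \right)} = 0 - 46 = -46$)
$-17806 + Y{\left(182,-102 \right)} = -17806 - 46 = -17852$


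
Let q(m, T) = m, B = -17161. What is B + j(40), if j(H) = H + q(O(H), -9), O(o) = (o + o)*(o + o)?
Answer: -10721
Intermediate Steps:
O(o) = 4*o**2 (O(o) = (2*o)*(2*o) = 4*o**2)
j(H) = H + 4*H**2
B + j(40) = -17161 + 40*(1 + 4*40) = -17161 + 40*(1 + 160) = -17161 + 40*161 = -17161 + 6440 = -10721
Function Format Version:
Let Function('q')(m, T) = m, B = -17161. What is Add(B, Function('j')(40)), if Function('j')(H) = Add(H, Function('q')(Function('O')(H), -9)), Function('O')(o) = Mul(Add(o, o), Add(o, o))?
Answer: -10721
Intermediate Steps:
Function('O')(o) = Mul(4, Pow(o, 2)) (Function('O')(o) = Mul(Mul(2, o), Mul(2, o)) = Mul(4, Pow(o, 2)))
Function('j')(H) = Add(H, Mul(4, Pow(H, 2)))
Add(B, Function('j')(40)) = Add(-17161, Mul(40, Add(1, Mul(4, 40)))) = Add(-17161, Mul(40, Add(1, 160))) = Add(-17161, Mul(40, 161)) = Add(-17161, 6440) = -10721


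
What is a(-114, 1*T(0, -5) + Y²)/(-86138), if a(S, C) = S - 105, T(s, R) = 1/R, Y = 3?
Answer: 219/86138 ≈ 0.0025424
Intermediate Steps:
a(S, C) = -105 + S
a(-114, 1*T(0, -5) + Y²)/(-86138) = (-105 - 114)/(-86138) = -219*(-1/86138) = 219/86138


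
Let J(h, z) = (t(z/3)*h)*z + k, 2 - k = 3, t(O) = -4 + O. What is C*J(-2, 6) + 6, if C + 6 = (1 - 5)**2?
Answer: 236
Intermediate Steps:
C = 10 (C = -6 + (1 - 5)**2 = -6 + (-4)**2 = -6 + 16 = 10)
k = -1 (k = 2 - 1*3 = 2 - 3 = -1)
J(h, z) = -1 + h*z*(-4 + z/3) (J(h, z) = ((-4 + z/3)*h)*z - 1 = (h*(-4 + z/3))*z - 1 = h*z*(-4 + z/3) - 1 = -1 + h*z*(-4 + z/3))
C*J(-2, 6) + 6 = 10*(-1 + (1/3)*(-2)*6*(-12 + 6)) + 6 = 10*(-1 + (1/3)*(-2)*6*(-6)) + 6 = 10*(-1 + 24) + 6 = 10*23 + 6 = 230 + 6 = 236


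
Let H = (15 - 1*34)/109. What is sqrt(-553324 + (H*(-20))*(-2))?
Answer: 2*I*sqrt(1643531321)/109 ≈ 743.86*I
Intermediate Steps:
H = -19/109 (H = (15 - 34)*(1/109) = -19*1/109 = -19/109 ≈ -0.17431)
sqrt(-553324 + (H*(-20))*(-2)) = sqrt(-553324 - 19/109*(-20)*(-2)) = sqrt(-553324 + (380/109)*(-2)) = sqrt(-553324 - 760/109) = sqrt(-60313076/109) = 2*I*sqrt(1643531321)/109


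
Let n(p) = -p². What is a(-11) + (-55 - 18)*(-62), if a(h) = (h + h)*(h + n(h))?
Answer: 7430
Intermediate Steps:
a(h) = 2*h*(h - h²) (a(h) = (h + h)*(h - h²) = (2*h)*(h - h²) = 2*h*(h - h²))
a(-11) + (-55 - 18)*(-62) = 2*(-11)²*(1 - 1*(-11)) + (-55 - 18)*(-62) = 2*121*(1 + 11) - 73*(-62) = 2*121*12 + 4526 = 2904 + 4526 = 7430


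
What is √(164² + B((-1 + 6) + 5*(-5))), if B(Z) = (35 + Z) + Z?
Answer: √26891 ≈ 163.98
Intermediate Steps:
B(Z) = 35 + 2*Z
√(164² + B((-1 + 6) + 5*(-5))) = √(164² + (35 + 2*((-1 + 6) + 5*(-5)))) = √(26896 + (35 + 2*(5 - 25))) = √(26896 + (35 + 2*(-20))) = √(26896 + (35 - 40)) = √(26896 - 5) = √26891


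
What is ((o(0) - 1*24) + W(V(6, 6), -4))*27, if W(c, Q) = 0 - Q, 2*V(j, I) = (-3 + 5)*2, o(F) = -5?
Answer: -675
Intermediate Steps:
V(j, I) = 2 (V(j, I) = ((-3 + 5)*2)/2 = (2*2)/2 = (½)*4 = 2)
W(c, Q) = -Q
((o(0) - 1*24) + W(V(6, 6), -4))*27 = ((-5 - 1*24) - 1*(-4))*27 = ((-5 - 24) + 4)*27 = (-29 + 4)*27 = -25*27 = -675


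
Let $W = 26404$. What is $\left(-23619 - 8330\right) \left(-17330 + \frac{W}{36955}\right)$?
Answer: $\frac{20460259280954}{36955} \approx 5.5365 \cdot 10^{8}$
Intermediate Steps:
$\left(-23619 - 8330\right) \left(-17330 + \frac{W}{36955}\right) = \left(-23619 - 8330\right) \left(-17330 + \frac{26404}{36955}\right) = - 31949 \left(-17330 + 26404 \cdot \frac{1}{36955}\right) = - 31949 \left(-17330 + \frac{26404}{36955}\right) = \left(-31949\right) \left(- \frac{640403746}{36955}\right) = \frac{20460259280954}{36955}$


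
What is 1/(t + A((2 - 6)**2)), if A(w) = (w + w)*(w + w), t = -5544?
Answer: -1/4520 ≈ -0.00022124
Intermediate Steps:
A(w) = 4*w**2 (A(w) = (2*w)*(2*w) = 4*w**2)
1/(t + A((2 - 6)**2)) = 1/(-5544 + 4*((2 - 6)**2)**2) = 1/(-5544 + 4*((-4)**2)**2) = 1/(-5544 + 4*16**2) = 1/(-5544 + 4*256) = 1/(-5544 + 1024) = 1/(-4520) = -1/4520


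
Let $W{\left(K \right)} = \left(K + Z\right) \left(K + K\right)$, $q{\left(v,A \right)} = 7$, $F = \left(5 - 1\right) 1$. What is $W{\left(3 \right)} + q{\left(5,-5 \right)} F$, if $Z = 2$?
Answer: $58$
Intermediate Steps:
$F = 4$ ($F = 4 \cdot 1 = 4$)
$W{\left(K \right)} = 2 K \left(2 + K\right)$ ($W{\left(K \right)} = \left(K + 2\right) \left(K + K\right) = \left(2 + K\right) 2 K = 2 K \left(2 + K\right)$)
$W{\left(3 \right)} + q{\left(5,-5 \right)} F = 2 \cdot 3 \left(2 + 3\right) + 7 \cdot 4 = 2 \cdot 3 \cdot 5 + 28 = 30 + 28 = 58$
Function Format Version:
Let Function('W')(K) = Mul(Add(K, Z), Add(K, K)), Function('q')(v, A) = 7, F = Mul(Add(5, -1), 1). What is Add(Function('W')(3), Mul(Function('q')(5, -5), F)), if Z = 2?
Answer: 58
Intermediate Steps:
F = 4 (F = Mul(4, 1) = 4)
Function('W')(K) = Mul(2, K, Add(2, K)) (Function('W')(K) = Mul(Add(K, 2), Add(K, K)) = Mul(Add(2, K), Mul(2, K)) = Mul(2, K, Add(2, K)))
Add(Function('W')(3), Mul(Function('q')(5, -5), F)) = Add(Mul(2, 3, Add(2, 3)), Mul(7, 4)) = Add(Mul(2, 3, 5), 28) = Add(30, 28) = 58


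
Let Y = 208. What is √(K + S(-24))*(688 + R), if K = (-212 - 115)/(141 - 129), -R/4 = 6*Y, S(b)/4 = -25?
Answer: -2152*I*√509 ≈ -48551.0*I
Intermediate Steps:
S(b) = -100 (S(b) = 4*(-25) = -100)
R = -4992 (R = -24*208 = -4*1248 = -4992)
K = -109/4 (K = -327/12 = -327*1/12 = -109/4 ≈ -27.250)
√(K + S(-24))*(688 + R) = √(-109/4 - 100)*(688 - 4992) = √(-509/4)*(-4304) = (I*√509/2)*(-4304) = -2152*I*√509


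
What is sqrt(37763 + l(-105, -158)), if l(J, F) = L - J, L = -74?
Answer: sqrt(37794) ≈ 194.41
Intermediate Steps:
l(J, F) = -74 - J
sqrt(37763 + l(-105, -158)) = sqrt(37763 + (-74 - 1*(-105))) = sqrt(37763 + (-74 + 105)) = sqrt(37763 + 31) = sqrt(37794)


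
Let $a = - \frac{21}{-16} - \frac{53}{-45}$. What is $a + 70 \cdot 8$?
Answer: $\frac{404993}{720} \approx 562.49$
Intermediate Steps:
$a = \frac{1793}{720}$ ($a = \left(-21\right) \left(- \frac{1}{16}\right) - - \frac{53}{45} = \frac{21}{16} + \frac{53}{45} = \frac{1793}{720} \approx 2.4903$)
$a + 70 \cdot 8 = \frac{1793}{720} + 70 \cdot 8 = \frac{1793}{720} + 560 = \frac{404993}{720}$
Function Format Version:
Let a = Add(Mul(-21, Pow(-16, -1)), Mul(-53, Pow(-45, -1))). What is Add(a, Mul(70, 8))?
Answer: Rational(404993, 720) ≈ 562.49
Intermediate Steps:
a = Rational(1793, 720) (a = Add(Mul(-21, Rational(-1, 16)), Mul(-53, Rational(-1, 45))) = Add(Rational(21, 16), Rational(53, 45)) = Rational(1793, 720) ≈ 2.4903)
Add(a, Mul(70, 8)) = Add(Rational(1793, 720), Mul(70, 8)) = Add(Rational(1793, 720), 560) = Rational(404993, 720)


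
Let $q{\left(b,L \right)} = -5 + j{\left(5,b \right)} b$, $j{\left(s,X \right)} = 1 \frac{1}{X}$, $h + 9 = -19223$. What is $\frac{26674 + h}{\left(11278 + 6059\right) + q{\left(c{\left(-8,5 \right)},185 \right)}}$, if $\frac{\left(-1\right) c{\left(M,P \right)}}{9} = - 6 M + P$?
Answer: $\frac{7442}{17333} \approx 0.42935$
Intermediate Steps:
$h = -19232$ ($h = -9 - 19223 = -19232$)
$j{\left(s,X \right)} = \frac{1}{X}$
$c{\left(M,P \right)} = - 9 P + 54 M$ ($c{\left(M,P \right)} = - 9 \left(- 6 M + P\right) = - 9 \left(P - 6 M\right) = - 9 P + 54 M$)
$q{\left(b,L \right)} = -4$ ($q{\left(b,L \right)} = -5 + \frac{b}{b} = -5 + 1 = -4$)
$\frac{26674 + h}{\left(11278 + 6059\right) + q{\left(c{\left(-8,5 \right)},185 \right)}} = \frac{26674 - 19232}{\left(11278 + 6059\right) - 4} = \frac{7442}{17337 - 4} = \frac{7442}{17333}$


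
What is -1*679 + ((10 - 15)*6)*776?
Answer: -23959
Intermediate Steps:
-1*679 + ((10 - 15)*6)*776 = -679 - 5*6*776 = -679 - 30*776 = -679 - 23280 = -23959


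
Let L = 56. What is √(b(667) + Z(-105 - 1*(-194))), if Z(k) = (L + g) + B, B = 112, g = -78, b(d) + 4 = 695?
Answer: √781 ≈ 27.946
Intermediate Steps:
b(d) = 691 (b(d) = -4 + 695 = 691)
Z(k) = 90 (Z(k) = (56 - 78) + 112 = -22 + 112 = 90)
√(b(667) + Z(-105 - 1*(-194))) = √(691 + 90) = √781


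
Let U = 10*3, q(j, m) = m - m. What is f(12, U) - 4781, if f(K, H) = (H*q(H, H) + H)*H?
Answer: -3881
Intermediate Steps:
q(j, m) = 0
U = 30
f(K, H) = H² (f(K, H) = (H*0 + H)*H = (0 + H)*H = H*H = H²)
f(12, U) - 4781 = 30² - 4781 = 900 - 4781 = -3881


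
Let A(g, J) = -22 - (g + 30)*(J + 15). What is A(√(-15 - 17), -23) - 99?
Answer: 119 + 32*I*√2 ≈ 119.0 + 45.255*I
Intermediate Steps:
A(g, J) = -22 - (15 + J)*(30 + g) (A(g, J) = -22 - (30 + g)*(15 + J) = -22 - (15 + J)*(30 + g))
A(√(-15 - 17), -23) - 99 = (-472 - 30*(-23) - 15*√(-15 - 17) - 1*(-23)*√(-15 - 17)) - 99 = (-472 + 690 - 60*I*√2 - 1*(-23)*√(-32)) - 99 = (-472 + 690 - 60*I*√2 - 1*(-23)*4*I*√2) - 99 = (-472 + 690 - 60*I*√2 + 92*I*√2) - 99 = (218 + 32*I*√2) - 99 = 119 + 32*I*√2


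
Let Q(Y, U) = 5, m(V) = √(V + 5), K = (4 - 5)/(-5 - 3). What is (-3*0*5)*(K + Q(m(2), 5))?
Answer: 0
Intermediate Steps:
K = ⅛ (K = -1/(-8) = -1*(-⅛) = ⅛ ≈ 0.12500)
m(V) = √(5 + V)
(-3*0*5)*(K + Q(m(2), 5)) = (-3*0*5)*(⅛ + 5) = (0*5)*(41/8) = 0*(41/8) = 0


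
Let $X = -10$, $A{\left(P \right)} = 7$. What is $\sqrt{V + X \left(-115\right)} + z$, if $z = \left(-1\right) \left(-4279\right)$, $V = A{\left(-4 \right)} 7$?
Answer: $4279 + \sqrt{1199} \approx 4313.6$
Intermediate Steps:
$V = 49$ ($V = 7 \cdot 7 = 49$)
$z = 4279$
$\sqrt{V + X \left(-115\right)} + z = \sqrt{49 - -1150} + 4279 = \sqrt{49 + 1150} + 4279 = \sqrt{1199} + 4279 = 4279 + \sqrt{1199}$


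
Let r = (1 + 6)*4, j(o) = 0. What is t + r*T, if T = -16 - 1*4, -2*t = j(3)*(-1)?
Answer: -560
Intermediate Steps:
t = 0 (t = -0*(-1) = -½*0 = 0)
T = -20 (T = -16 - 4 = -20)
r = 28 (r = 7*4 = 28)
t + r*T = 0 + 28*(-20) = 0 - 560 = -560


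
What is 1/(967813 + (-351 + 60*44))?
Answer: 1/970102 ≈ 1.0308e-6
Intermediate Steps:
1/(967813 + (-351 + 60*44)) = 1/(967813 + (-351 + 2640)) = 1/(967813 + 2289) = 1/970102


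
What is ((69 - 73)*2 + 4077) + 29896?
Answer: 33965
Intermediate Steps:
((69 - 73)*2 + 4077) + 29896 = (-4*2 + 4077) + 29896 = (-8 + 4077) + 29896 = 4069 + 29896 = 33965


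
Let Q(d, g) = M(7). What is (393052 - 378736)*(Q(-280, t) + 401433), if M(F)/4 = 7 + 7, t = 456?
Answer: 5747716524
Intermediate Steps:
M(F) = 56 (M(F) = 4*(7 + 7) = 4*14 = 56)
Q(d, g) = 56
(393052 - 378736)*(Q(-280, t) + 401433) = (393052 - 378736)*(56 + 401433) = 14316*401489 = 5747716524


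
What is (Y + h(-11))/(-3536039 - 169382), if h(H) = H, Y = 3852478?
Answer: -3852467/3705421 ≈ -1.0397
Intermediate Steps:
(Y + h(-11))/(-3536039 - 169382) = (3852478 - 11)/(-3536039 - 169382) = 3852467/(-3705421) = 3852467*(-1/3705421) = -3852467/3705421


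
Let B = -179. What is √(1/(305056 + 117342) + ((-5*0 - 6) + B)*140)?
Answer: I*√4621079823041202/422398 ≈ 160.93*I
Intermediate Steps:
√(1/(305056 + 117342) + ((-5*0 - 6) + B)*140) = √(1/(305056 + 117342) + ((-5*0 - 6) - 179)*140) = √(1/422398 + ((0 - 6) - 179)*140) = √(1/422398 + (-6 - 179)*140) = √(1/422398 - 185*140) = √(1/422398 - 25900) = √(-10940108199/422398) = I*√4621079823041202/422398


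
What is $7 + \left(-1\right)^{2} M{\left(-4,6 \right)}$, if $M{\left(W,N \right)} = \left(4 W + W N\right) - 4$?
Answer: $-37$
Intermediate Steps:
$M{\left(W,N \right)} = -4 + 4 W + N W$ ($M{\left(W,N \right)} = \left(4 W + N W\right) - 4 = -4 + 4 W + N W$)
$7 + \left(-1\right)^{2} M{\left(-4,6 \right)} = 7 + \left(-1\right)^{2} \left(-4 + 4 \left(-4\right) + 6 \left(-4\right)\right) = 7 + 1 \left(-4 - 16 - 24\right) = 7 + 1 \left(-44\right) = 7 - 44 = -37$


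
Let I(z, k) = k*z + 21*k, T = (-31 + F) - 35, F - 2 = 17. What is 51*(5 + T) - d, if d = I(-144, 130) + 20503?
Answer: -6655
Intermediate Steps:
F = 19 (F = 2 + 17 = 19)
T = -47 (T = (-31 + 19) - 35 = -12 - 35 = -47)
I(z, k) = 21*k + k*z
d = 4513 (d = 130*(21 - 144) + 20503 = 130*(-123) + 20503 = -15990 + 20503 = 4513)
51*(5 + T) - d = 51*(5 - 47) - 1*4513 = 51*(-42) - 4513 = -2142 - 4513 = -6655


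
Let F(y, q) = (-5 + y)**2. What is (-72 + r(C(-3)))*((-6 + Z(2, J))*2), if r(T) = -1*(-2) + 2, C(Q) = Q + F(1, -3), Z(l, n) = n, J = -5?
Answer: 1496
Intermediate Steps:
C(Q) = 16 + Q (C(Q) = Q + (-5 + 1)**2 = Q + (-4)**2 = Q + 16 = 16 + Q)
r(T) = 4 (r(T) = 2 + 2 = 4)
(-72 + r(C(-3)))*((-6 + Z(2, J))*2) = (-72 + 4)*((-6 - 5)*2) = -(-748)*2 = -68*(-22) = 1496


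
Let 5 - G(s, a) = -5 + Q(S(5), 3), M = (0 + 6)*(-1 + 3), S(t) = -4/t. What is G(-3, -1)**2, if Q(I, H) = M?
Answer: 4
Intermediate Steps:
M = 12 (M = 6*2 = 12)
Q(I, H) = 12
G(s, a) = -2 (G(s, a) = 5 - (-5 + 12) = 5 - 1*7 = 5 - 7 = -2)
G(-3, -1)**2 = (-2)**2 = 4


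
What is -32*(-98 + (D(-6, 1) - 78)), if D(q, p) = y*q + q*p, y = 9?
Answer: 7552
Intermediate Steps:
D(q, p) = 9*q + p*q (D(q, p) = 9*q + q*p = 9*q + p*q)
-32*(-98 + (D(-6, 1) - 78)) = -32*(-98 + (-6*(9 + 1) - 78)) = -32*(-98 + (-6*10 - 78)) = -32*(-98 + (-60 - 78)) = -32*(-98 - 138) = -32*(-236) = 7552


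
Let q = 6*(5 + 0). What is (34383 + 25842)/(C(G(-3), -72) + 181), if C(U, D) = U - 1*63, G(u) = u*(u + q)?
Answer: 60225/37 ≈ 1627.7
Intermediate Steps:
q = 30 (q = 6*5 = 30)
G(u) = u*(30 + u) (G(u) = u*(u + 30) = u*(30 + u))
C(U, D) = -63 + U (C(U, D) = U - 63 = -63 + U)
(34383 + 25842)/(C(G(-3), -72) + 181) = (34383 + 25842)/((-63 - 3*(30 - 3)) + 181) = 60225/((-63 - 3*27) + 181) = 60225/((-63 - 81) + 181) = 60225/(-144 + 181) = 60225/37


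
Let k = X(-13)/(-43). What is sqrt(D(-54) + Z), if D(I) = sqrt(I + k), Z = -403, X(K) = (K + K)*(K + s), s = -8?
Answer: sqrt(-745147 + 86*I*sqrt(30831))/43 ≈ 0.2034 + 20.076*I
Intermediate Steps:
X(K) = 2*K*(-8 + K) (X(K) = (K + K)*(K - 8) = (2*K)*(-8 + K) = 2*K*(-8 + K))
k = -546/43 (k = (2*(-13)*(-8 - 13))/(-43) = (2*(-13)*(-21))*(-1/43) = 546*(-1/43) = -546/43 ≈ -12.698)
D(I) = sqrt(-546/43 + I) (D(I) = sqrt(I - 546/43) = sqrt(-546/43 + I))
sqrt(D(-54) + Z) = sqrt(sqrt(-23478 + 1849*(-54))/43 - 403) = sqrt(sqrt(-23478 - 99846)/43 - 403) = sqrt(sqrt(-123324)/43 - 403) = sqrt((2*I*sqrt(30831))/43 - 403) = sqrt(2*I*sqrt(30831)/43 - 403) = sqrt(-403 + 2*I*sqrt(30831)/43)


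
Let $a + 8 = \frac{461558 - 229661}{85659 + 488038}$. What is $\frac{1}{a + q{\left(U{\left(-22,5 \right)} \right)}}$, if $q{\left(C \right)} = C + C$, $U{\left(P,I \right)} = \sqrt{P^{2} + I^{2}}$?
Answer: $\frac{2499987369263}{651115746272083} + \frac{658256495618 \sqrt{509}}{651115746272083} \approx 0.026648$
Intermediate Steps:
$U{\left(P,I \right)} = \sqrt{I^{2} + P^{2}}$
$q{\left(C \right)} = 2 C$
$a = - \frac{4357679}{573697}$ ($a = -8 + \frac{461558 - 229661}{85659 + 488038} = -8 + \frac{231897}{573697} = - \frac{4357679}{573697} \approx -7.5958$)
$\frac{1}{a + q{\left(U{\left(-22,5 \right)} \right)}} = \frac{1}{- \frac{4357679}{573697} + 2 \sqrt{5^{2} + \left(-22\right)^{2}}} = \frac{1}{- \frac{4357679}{573697} + 2 \sqrt{25 + 484}} = \frac{1}{- \frac{4357679}{573697} + 2 \sqrt{509}}$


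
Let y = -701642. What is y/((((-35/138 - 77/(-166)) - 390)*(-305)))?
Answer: -2009151867/340429715 ≈ -5.9018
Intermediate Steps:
y/((((-35/138 - 77/(-166)) - 390)*(-305))) = -701642*(-1/(305*((-35/138 - 77/(-166)) - 390))) = -701642*(-1/(305*((-35*1/138 - 77*(-1/166)) - 390))) = -701642*(-1/(305*((-35/138 + 77/166) - 390))) = -701642*(-1/(305*(1204/5727 - 390))) = -701642/((-2232326/5727*(-305))) = -701642/680859430/5727 = -701642*5727/680859430 = -2009151867/340429715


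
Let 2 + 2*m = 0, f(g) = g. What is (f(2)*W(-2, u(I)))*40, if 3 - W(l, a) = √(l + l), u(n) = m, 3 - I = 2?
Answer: 240 - 160*I ≈ 240.0 - 160.0*I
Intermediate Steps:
I = 1 (I = 3 - 1*2 = 3 - 2 = 1)
m = -1 (m = -1 + (½)*0 = -1 + 0 = -1)
u(n) = -1
W(l, a) = 3 - √2*√l (W(l, a) = 3 - √(l + l) = 3 - √(2*l) = 3 - √2*√l)
(f(2)*W(-2, u(I)))*40 = (2*(3 - √2*√(-2)))*40 = (2*(3 - √2*I*√2))*40 = (2*(3 - 2*I))*40 = (6 - 4*I)*40 = 240 - 160*I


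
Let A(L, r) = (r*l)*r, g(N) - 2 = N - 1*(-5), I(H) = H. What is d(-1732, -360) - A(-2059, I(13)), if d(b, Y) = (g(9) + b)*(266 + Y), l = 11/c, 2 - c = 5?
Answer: 485771/3 ≈ 1.6192e+5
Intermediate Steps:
c = -3 (c = 2 - 1*5 = 2 - 5 = -3)
l = -11/3 (l = 11/(-3) = 11*(-⅓) = -11/3 ≈ -3.6667)
g(N) = 7 + N (g(N) = 2 + (N - 1*(-5)) = 2 + (N + 5) = 2 + (5 + N) = 7 + N)
d(b, Y) = (16 + b)*(266 + Y) (d(b, Y) = ((7 + 9) + b)*(266 + Y) = (16 + b)*(266 + Y))
A(L, r) = -11*r²/3 (A(L, r) = (r*(-11/3))*r = (-11*r/3)*r = -11*r²/3)
d(-1732, -360) - A(-2059, I(13)) = (4256 + 16*(-360) + 266*(-1732) - 360*(-1732)) - (-11)*13²/3 = (4256 - 5760 - 460712 + 623520) - (-11)*169/3 = 161304 - 1*(-1859/3) = 161304 + 1859/3 = 485771/3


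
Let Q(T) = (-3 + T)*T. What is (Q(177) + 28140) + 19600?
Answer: 78538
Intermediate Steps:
Q(T) = T*(-3 + T)
(Q(177) + 28140) + 19600 = (177*(-3 + 177) + 28140) + 19600 = (177*174 + 28140) + 19600 = (30798 + 28140) + 19600 = 58938 + 19600 = 78538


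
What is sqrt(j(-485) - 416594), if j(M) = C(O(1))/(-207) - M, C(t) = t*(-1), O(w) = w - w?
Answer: I*sqrt(416109) ≈ 645.07*I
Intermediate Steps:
O(w) = 0
C(t) = -t
j(M) = -M (j(M) = -1*0/(-207) - M = 0*(-1/207) - M = 0 - M = -M)
sqrt(j(-485) - 416594) = sqrt(-1*(-485) - 416594) = sqrt(485 - 416594) = sqrt(-416109) = I*sqrt(416109)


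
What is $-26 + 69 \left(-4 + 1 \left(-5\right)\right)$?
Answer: $-647$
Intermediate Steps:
$-26 + 69 \left(-4 + 1 \left(-5\right)\right) = -26 + 69 \left(-4 - 5\right) = -26 + 69 \left(-9\right) = -26 - 621 = -647$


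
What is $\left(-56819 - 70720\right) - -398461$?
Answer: $270922$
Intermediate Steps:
$\left(-56819 - 70720\right) - -398461 = \left(-56819 - 70720\right) + 398461 = -127539 + 398461 = 270922$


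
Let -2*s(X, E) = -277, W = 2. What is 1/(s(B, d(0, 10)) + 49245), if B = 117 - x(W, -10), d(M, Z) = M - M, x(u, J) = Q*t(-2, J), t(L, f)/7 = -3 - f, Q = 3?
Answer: 2/98767 ≈ 2.0250e-5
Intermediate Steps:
t(L, f) = -21 - 7*f (t(L, f) = 7*(-3 - f) = -21 - 7*f)
x(u, J) = -63 - 21*J (x(u, J) = 3*(-21 - 7*J) = -63 - 21*J)
d(M, Z) = 0
B = -30 (B = 117 - (-63 - 21*(-10)) = 117 - (-63 + 210) = 117 - 1*147 = 117 - 147 = -30)
s(X, E) = 277/2 (s(X, E) = -1/2*(-277) = 277/2)
1/(s(B, d(0, 10)) + 49245) = 1/(277/2 + 49245) = 1/(98767/2) = 2/98767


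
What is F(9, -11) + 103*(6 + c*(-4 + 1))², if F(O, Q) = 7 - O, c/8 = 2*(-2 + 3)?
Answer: 181690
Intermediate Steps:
c = 16 (c = 8*(2*(-2 + 3)) = 8*(2*1) = 8*2 = 16)
F(9, -11) + 103*(6 + c*(-4 + 1))² = (7 - 1*9) + 103*(6 + 16*(-4 + 1))² = (7 - 9) + 103*(6 + 16*(-3))² = -2 + 103*(6 - 48)² = -2 + 103*(-42)² = -2 + 103*1764 = -2 + 181692 = 181690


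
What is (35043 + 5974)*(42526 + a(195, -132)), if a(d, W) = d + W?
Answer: 1746873013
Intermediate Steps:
a(d, W) = W + d
(35043 + 5974)*(42526 + a(195, -132)) = (35043 + 5974)*(42526 + (-132 + 195)) = 41017*(42526 + 63) = 41017*42589 = 1746873013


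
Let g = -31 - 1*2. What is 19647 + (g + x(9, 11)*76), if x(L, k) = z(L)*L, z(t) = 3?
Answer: 21666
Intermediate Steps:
x(L, k) = 3*L
g = -33 (g = -31 - 2 = -33)
19647 + (g + x(9, 11)*76) = 19647 + (-33 + (3*9)*76) = 19647 + (-33 + 27*76) = 19647 + (-33 + 2052) = 19647 + 2019 = 21666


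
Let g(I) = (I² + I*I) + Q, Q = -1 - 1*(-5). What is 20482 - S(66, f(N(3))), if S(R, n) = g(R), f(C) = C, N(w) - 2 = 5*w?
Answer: 11766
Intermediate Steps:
Q = 4 (Q = -1 + 5 = 4)
N(w) = 2 + 5*w
g(I) = 4 + 2*I² (g(I) = (I² + I*I) + 4 = (I² + I²) + 4 = 2*I² + 4 = 4 + 2*I²)
S(R, n) = 4 + 2*R²
20482 - S(66, f(N(3))) = 20482 - (4 + 2*66²) = 20482 - (4 + 2*4356) = 20482 - (4 + 8712) = 20482 - 1*8716 = 20482 - 8716 = 11766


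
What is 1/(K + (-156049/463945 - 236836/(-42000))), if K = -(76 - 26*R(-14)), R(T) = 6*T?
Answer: -974284500/2196716728999 ≈ -0.00044352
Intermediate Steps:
K = -2260 (K = -(76 - 156*(-14)) = -(76 - 26*(-84)) = -(76 + 2184) = -1*2260 = -2260)
1/(K + (-156049/463945 - 236836/(-42000))) = 1/(-2260 + (-156049/463945 - 236836/(-42000))) = 1/(-2260 + (-156049*1/463945 - 236836*(-1/42000))) = 1/(-2260 + (-156049/463945 + 59209/10500)) = 1/(-2260 + 5166241001/974284500) = 1/(-2196716728999/974284500) = -974284500/2196716728999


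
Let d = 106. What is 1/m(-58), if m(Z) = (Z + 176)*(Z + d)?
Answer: 1/5664 ≈ 0.00017655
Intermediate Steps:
m(Z) = (106 + Z)*(176 + Z) (m(Z) = (Z + 176)*(Z + 106) = (176 + Z)*(106 + Z) = (106 + Z)*(176 + Z))
1/m(-58) = 1/(18656 + (-58)² + 282*(-58)) = 1/(18656 + 3364 - 16356) = 1/5664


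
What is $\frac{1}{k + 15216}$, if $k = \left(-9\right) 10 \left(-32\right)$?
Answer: $\frac{1}{18096} \approx 5.5261 \cdot 10^{-5}$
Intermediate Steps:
$k = 2880$ ($k = \left(-90\right) \left(-32\right) = 2880$)
$\frac{1}{k + 15216} = \frac{1}{2880 + 15216} = \frac{1}{18096}$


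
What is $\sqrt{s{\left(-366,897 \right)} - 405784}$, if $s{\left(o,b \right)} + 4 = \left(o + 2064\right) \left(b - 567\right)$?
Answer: $2 \sqrt{38638} \approx 393.13$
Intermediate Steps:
$s{\left(o,b \right)} = -4 + \left(-567 + b\right) \left(2064 + o\right)$ ($s{\left(o,b \right)} = -4 + \left(o + 2064\right) \left(b - 567\right) = -4 + \left(2064 + o\right) \left(-567 + b\right) = -4 + \left(-567 + b\right) \left(2064 + o\right)$)
$\sqrt{s{\left(-366,897 \right)} - 405784} = \sqrt{\left(-1170292 - -207522 + 2064 \cdot 897 + 897 \left(-366\right)\right) - 405784} = \sqrt{\left(-1170292 + 207522 + 1851408 - 328302\right) - 405784} = \sqrt{560336 - 405784} = \sqrt{154552} = 2 \sqrt{38638}$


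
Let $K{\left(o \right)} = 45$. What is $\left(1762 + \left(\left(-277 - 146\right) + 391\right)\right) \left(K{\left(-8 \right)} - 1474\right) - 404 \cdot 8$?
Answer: $-2475402$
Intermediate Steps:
$\left(1762 + \left(\left(-277 - 146\right) + 391\right)\right) \left(K{\left(-8 \right)} - 1474\right) - 404 \cdot 8 = \left(1762 + \left(\left(-277 - 146\right) + 391\right)\right) \left(45 - 1474\right) - 404 \cdot 8 = \left(1762 + \left(-423 + 391\right)\right) \left(-1429\right) - 3232 = \left(1762 - 32\right) \left(-1429\right) - 3232 = 1730 \left(-1429\right) - 3232 = -2472170 - 3232 = -2475402$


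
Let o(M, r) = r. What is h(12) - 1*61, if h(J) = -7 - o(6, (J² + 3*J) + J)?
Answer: -260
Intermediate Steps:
h(J) = -7 - J² - 4*J (h(J) = -7 - ((J² + 3*J) + J) = -7 - (J² + 4*J) = -7 + (-J² - 4*J) = -7 - J² - 4*J)
h(12) - 1*61 = (-7 - 1*12*(4 + 12)) - 1*61 = (-7 - 1*12*16) - 61 = (-7 - 192) - 61 = -199 - 61 = -260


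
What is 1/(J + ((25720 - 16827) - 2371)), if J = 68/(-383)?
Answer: 383/2497858 ≈ 0.00015333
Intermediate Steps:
J = -68/383 (J = -1/383*68 = -68/383 ≈ -0.17755)
1/(J + ((25720 - 16827) - 2371)) = 1/(-68/383 + ((25720 - 16827) - 2371)) = 1/(-68/383 + (8893 - 2371)) = 1/(-68/383 + 6522) = 1/(2497858/383) = 383/2497858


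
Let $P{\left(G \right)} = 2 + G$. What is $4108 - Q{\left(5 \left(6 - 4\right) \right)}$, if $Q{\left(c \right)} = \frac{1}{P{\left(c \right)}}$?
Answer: $\frac{49295}{12} \approx 4107.9$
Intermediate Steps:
$Q{\left(c \right)} = \frac{1}{2 + c}$
$4108 - Q{\left(5 \left(6 - 4\right) \right)} = 4108 - \frac{1}{2 + 5 \left(6 - 4\right)} = 4108 - \frac{1}{2 + 5 \cdot 2} = 4108 - \frac{1}{2 + 10} = 4108 - \frac{1}{12} = \frac{49295}{12}$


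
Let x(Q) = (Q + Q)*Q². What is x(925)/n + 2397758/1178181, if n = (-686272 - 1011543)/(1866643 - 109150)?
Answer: -655527337344448531496/400066674903 ≈ -1.6385e+9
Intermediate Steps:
x(Q) = 2*Q³ (x(Q) = (2*Q)*Q² = 2*Q³)
n = -1697815/1757493 ≈ -0.96604
x(925)/n + 2397758/1178181 = (2*925³)/(-1697815/1757493) + 2397758/1178181 = (2*791453125)*(-1757493/1697815) + 2397758*(1/1178181) = 1582906250*(-1757493/1697815) + 2397758/1178181 = -556389330806250/339563 + 2397758/1178181 = -655527337344448531496/400066674903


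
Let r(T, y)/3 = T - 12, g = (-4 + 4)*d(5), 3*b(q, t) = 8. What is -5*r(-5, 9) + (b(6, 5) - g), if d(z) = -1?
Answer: 773/3 ≈ 257.67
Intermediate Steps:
b(q, t) = 8/3 (b(q, t) = (⅓)*8 = 8/3)
g = 0 (g = (-4 + 4)*(-1) = 0*(-1) = 0)
r(T, y) = -36 + 3*T (r(T, y) = 3*(T - 12) = 3*(-12 + T) = -36 + 3*T)
-5*r(-5, 9) + (b(6, 5) - g) = -5*(-36 + 3*(-5)) + (8/3 - 1*0) = -5*(-36 - 15) + (8/3 + 0) = -5*(-51) + 8/3 = 255 + 8/3 = 773/3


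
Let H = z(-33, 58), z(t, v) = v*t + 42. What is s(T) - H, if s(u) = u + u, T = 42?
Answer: 1956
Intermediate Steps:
z(t, v) = 42 + t*v (z(t, v) = t*v + 42 = 42 + t*v)
H = -1872 (H = 42 - 33*58 = 42 - 1914 = -1872)
s(u) = 2*u
s(T) - H = 2*42 - 1*(-1872) = 84 + 1872 = 1956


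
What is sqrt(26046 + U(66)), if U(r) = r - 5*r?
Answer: sqrt(25782) ≈ 160.57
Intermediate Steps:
U(r) = -4*r
sqrt(26046 + U(66)) = sqrt(26046 - 4*66) = sqrt(26046 - 264) = sqrt(25782)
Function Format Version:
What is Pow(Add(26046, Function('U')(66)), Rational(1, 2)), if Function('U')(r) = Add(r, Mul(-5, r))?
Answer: Pow(25782, Rational(1, 2)) ≈ 160.57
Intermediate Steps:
Function('U')(r) = Mul(-4, r)
Pow(Add(26046, Function('U')(66)), Rational(1, 2)) = Pow(Add(26046, Mul(-4, 66)), Rational(1, 2)) = Pow(Add(26046, -264), Rational(1, 2)) = Pow(25782, Rational(1, 2))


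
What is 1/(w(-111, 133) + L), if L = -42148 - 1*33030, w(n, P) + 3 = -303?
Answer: -1/75484 ≈ -1.3248e-5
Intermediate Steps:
w(n, P) = -306 (w(n, P) = -3 - 303 = -306)
L = -75178 (L = -42148 - 33030 = -75178)
1/(w(-111, 133) + L) = 1/(-306 - 75178) = 1/(-75484) = -1/75484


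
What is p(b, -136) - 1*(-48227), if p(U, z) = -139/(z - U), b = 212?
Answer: 16783135/348 ≈ 48227.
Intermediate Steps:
p(b, -136) - 1*(-48227) = 139/(212 - 1*(-136)) - 1*(-48227) = 139/(212 + 136) + 48227 = 139/348 + 48227 = 16783135/348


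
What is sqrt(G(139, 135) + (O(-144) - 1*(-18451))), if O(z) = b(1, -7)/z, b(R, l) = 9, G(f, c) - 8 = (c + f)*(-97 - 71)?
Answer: I*sqrt(441169)/4 ≈ 166.05*I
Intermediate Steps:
G(f, c) = 8 - 168*c - 168*f (G(f, c) = 8 + (c + f)*(-97 - 71) = 8 + (c + f)*(-168) = 8 + (-168*c - 168*f) = 8 - 168*c - 168*f)
O(z) = 9/z
sqrt(G(139, 135) + (O(-144) - 1*(-18451))) = sqrt((8 - 168*135 - 168*139) + (9/(-144) - 1*(-18451))) = sqrt((8 - 22680 - 23352) + (9*(-1/144) + 18451)) = sqrt(-46024 + (-1/16 + 18451)) = sqrt(-46024 + 295215/16) = sqrt(-441169/16) = I*sqrt(441169)/4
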